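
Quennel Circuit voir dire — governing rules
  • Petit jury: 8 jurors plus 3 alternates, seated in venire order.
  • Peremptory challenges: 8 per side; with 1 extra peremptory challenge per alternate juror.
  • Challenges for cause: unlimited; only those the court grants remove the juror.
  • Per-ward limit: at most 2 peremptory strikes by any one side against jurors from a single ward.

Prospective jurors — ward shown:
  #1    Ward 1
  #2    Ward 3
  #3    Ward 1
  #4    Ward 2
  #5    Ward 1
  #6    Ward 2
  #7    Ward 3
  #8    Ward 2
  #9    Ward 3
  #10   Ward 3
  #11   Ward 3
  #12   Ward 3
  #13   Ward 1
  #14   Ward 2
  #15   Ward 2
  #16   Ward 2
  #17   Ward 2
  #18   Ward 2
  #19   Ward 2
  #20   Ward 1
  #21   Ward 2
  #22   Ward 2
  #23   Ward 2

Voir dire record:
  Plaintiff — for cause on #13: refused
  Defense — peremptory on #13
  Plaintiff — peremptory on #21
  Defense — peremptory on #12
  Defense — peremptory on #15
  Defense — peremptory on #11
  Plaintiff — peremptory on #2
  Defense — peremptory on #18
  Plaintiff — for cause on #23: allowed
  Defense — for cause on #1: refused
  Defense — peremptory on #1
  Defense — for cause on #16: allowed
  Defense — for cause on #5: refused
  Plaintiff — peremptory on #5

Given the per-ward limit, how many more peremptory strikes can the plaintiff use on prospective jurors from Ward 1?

1

Plaintiff peremptories so far: #21, #2, #5 — 3 of 11 used, 8 left overall.
Against Ward 1: #5 — 1 used; per-ward cap 2 leaves 1.
Binding limit: min(8, 1) = 1.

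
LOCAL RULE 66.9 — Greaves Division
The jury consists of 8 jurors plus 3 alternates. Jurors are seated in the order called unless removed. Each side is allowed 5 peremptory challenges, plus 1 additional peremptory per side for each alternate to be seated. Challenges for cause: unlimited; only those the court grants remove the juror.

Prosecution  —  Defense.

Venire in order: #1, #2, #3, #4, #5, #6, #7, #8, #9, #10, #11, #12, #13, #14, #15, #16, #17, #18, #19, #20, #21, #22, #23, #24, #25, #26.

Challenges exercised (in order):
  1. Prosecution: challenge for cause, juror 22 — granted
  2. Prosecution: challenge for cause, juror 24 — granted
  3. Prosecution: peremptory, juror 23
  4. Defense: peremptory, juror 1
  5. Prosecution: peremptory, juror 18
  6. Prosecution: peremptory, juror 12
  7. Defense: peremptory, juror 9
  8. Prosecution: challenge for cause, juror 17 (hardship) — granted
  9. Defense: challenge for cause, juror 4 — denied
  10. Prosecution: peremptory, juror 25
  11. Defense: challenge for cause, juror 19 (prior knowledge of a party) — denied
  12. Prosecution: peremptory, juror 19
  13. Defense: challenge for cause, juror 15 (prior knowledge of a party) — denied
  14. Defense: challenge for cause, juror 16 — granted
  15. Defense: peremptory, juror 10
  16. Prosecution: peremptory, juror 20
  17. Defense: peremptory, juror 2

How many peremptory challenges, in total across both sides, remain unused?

Prosecution allotment: 5 base + 1 × 3 alternates = 8. Defense allotment: 5 base + 1 × 3 alternates = 8.
Prosecution peremptories used: #23, #18, #12, #25, #19, #20 — 6 (for-cause on #22, #24, #17 don't count).
Defense peremptories used: #1, #9, #10, #2 — 4 (for-cause on #4, #19, #15, #16 don't count).
Remaining: (8 − 6) + (8 − 4) = 6.

6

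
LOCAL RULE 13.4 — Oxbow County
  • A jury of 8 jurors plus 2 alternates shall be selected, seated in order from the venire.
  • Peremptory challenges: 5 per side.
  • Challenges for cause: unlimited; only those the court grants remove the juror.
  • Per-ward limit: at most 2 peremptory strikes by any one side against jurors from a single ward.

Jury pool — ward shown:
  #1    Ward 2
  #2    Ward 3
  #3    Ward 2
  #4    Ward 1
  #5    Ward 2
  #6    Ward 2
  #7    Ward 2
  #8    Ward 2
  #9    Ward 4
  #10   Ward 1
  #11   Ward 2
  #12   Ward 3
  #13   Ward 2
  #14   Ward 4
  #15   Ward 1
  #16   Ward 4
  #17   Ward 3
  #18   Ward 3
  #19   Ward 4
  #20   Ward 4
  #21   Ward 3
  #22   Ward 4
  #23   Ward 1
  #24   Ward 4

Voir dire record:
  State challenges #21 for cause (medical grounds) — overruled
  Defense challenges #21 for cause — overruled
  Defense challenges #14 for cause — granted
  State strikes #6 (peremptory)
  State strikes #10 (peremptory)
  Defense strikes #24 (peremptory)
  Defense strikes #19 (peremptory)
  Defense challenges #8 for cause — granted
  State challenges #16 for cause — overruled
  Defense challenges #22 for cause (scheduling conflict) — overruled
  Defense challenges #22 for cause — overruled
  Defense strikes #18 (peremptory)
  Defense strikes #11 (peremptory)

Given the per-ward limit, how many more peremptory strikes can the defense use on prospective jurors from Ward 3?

1

Defense peremptories so far: #24, #19, #18, #11 — 4 of 5 used, 1 left overall.
Against Ward 3: #18 — 1 used; per-ward cap 2 leaves 1.
Binding limit: min(1, 1) = 1.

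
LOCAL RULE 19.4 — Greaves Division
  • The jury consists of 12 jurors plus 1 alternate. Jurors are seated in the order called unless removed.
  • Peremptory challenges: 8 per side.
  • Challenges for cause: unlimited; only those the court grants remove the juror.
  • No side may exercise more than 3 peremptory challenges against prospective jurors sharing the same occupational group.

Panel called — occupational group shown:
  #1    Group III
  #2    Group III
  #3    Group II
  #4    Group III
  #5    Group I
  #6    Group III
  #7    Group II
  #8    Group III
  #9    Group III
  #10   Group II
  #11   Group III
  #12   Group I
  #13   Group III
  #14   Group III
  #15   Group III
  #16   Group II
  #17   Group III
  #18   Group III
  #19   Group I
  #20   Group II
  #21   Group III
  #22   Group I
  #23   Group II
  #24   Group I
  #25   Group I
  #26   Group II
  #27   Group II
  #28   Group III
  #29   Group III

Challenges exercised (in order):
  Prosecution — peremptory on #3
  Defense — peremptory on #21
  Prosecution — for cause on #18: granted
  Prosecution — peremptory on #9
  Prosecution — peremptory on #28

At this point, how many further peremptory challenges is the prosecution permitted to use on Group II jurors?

2

Prosecution peremptories so far: #3, #9, #28 — 3 of 8 used, 5 left overall.
Against Group II: #3 — 1 used; per-group cap 3 leaves 2.
Binding limit: min(5, 2) = 2.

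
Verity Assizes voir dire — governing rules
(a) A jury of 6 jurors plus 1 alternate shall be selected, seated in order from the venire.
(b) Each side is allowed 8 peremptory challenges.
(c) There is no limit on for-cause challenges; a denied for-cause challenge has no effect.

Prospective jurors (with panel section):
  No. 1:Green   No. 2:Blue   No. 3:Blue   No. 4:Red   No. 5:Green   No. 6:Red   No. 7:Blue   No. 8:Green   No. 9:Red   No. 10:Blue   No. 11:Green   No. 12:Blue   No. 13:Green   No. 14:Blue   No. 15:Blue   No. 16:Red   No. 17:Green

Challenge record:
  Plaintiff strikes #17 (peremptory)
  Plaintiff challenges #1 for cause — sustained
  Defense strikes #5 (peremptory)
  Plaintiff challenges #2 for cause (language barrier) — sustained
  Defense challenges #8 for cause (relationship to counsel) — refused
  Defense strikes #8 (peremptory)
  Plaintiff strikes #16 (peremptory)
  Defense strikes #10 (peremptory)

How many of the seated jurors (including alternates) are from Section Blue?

3

Removed: #1, #2, #5, #8, #10, #16, #17.
Seated (7 incl. alternates): #3, #4, #6, #7, #9, #11, #12.
Of those, in Section Blue: #3, #7, #12 → 3.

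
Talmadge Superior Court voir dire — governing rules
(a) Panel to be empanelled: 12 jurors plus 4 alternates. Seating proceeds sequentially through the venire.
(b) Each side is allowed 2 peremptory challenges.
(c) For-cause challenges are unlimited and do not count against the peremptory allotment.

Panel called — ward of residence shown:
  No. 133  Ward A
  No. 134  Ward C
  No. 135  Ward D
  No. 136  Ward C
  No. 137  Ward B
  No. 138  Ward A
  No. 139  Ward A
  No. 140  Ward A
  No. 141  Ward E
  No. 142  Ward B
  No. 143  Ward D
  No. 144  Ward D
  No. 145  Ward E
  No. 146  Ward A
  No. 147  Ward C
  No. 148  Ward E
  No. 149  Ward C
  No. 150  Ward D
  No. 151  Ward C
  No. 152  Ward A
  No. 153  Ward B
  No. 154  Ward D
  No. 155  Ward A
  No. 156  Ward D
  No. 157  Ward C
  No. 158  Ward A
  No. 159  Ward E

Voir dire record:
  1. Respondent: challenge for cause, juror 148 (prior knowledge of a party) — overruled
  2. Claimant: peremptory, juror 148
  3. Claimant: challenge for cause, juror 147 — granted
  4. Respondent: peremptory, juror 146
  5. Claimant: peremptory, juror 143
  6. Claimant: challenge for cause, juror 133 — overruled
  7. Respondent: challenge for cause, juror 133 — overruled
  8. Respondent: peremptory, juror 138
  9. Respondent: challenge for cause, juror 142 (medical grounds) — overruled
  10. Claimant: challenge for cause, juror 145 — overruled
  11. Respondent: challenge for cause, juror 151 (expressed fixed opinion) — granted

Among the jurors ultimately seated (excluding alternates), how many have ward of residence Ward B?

Removed: #138, #143, #146, #147, #148, #151.
Seated jurors 1–12: #133, #134, #135, #136, #137, #139, #140, #141, #142, #144, #145, #149 (alternates #150, #152, #153, #154 not counted).
Of those, in Ward B: #137, #142 → 2.

2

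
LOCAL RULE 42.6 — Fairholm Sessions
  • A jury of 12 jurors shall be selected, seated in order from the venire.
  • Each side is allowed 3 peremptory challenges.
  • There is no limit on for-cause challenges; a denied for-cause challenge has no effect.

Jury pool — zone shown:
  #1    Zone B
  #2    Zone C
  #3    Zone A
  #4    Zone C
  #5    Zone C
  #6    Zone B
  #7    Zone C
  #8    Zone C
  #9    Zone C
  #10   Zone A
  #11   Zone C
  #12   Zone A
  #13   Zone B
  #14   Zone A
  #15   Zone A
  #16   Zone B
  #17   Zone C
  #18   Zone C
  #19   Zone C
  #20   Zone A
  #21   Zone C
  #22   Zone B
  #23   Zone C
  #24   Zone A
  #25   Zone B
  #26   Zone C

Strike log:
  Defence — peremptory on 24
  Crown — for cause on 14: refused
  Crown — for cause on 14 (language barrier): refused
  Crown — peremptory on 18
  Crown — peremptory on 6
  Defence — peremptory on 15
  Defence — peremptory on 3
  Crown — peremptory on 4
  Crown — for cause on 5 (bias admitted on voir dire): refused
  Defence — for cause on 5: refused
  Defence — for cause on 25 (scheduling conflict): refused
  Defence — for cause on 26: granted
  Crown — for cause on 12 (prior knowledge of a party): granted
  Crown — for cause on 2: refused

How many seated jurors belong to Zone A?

Removed: #3, #4, #6, #12, #15, #18, #24, #26.
Seated jurors 1–12: #1, #2, #5, #7, #8, #9, #10, #11, #13, #14, #16, #17.
Of those, in Zone A: #10, #14 → 2.

2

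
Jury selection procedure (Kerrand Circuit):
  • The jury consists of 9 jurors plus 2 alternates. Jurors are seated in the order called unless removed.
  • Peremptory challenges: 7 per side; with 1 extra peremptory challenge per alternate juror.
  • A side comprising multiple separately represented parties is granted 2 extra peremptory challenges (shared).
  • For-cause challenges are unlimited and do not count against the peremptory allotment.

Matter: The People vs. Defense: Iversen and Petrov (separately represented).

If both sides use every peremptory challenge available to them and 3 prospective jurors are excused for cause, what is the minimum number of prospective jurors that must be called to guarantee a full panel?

34

Seats to fill: 9 + 2 alternates = 11.
Peremptories — The People: 7 + 1×2 = 9; Defense: 7 + 1×2 + 2 = 11; total 20.
For-cause removals: 3.
Minimum venire: 11 + 20 + 3 = 34.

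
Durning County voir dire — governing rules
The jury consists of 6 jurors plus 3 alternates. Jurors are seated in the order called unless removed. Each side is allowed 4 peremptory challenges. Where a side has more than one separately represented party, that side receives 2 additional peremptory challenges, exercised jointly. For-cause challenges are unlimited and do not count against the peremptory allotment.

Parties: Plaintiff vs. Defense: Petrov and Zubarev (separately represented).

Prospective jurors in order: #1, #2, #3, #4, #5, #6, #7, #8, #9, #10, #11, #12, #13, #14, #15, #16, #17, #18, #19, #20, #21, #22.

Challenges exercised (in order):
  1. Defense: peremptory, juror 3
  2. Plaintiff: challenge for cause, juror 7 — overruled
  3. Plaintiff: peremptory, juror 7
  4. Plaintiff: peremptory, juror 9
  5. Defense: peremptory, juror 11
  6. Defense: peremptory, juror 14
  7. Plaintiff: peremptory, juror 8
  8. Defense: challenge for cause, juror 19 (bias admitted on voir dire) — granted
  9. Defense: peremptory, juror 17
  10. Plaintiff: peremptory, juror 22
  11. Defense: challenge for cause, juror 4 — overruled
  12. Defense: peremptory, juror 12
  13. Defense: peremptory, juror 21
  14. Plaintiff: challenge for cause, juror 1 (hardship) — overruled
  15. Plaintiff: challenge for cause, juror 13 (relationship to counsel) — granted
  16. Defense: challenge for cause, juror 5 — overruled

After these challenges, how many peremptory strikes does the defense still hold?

0

Defense allotment: 4 base + 2 multi-party = 6.
Defense peremptories used: #3, #11, #14, #17, #12, #21 — 6 (for-cause on #19, #4, #5 don't count).
Remaining: 6 − 6 = 0.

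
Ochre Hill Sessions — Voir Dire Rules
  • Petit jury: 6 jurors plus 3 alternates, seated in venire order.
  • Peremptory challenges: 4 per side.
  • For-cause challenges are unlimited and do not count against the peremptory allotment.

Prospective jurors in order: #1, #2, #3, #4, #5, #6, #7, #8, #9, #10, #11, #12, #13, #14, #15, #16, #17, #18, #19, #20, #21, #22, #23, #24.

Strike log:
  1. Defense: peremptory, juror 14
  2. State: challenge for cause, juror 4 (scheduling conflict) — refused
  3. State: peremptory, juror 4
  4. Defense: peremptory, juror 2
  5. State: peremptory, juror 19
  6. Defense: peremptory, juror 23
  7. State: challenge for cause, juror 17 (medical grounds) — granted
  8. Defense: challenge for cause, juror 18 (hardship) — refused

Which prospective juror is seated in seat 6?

Removed: #2, #4, #14, #17, #19, #23. (#18 stays — for-cause denied.)
Filling seats in venire order through position 6: #1, #3, #5, #6, #7, #8.
So seat 6 is #8.

8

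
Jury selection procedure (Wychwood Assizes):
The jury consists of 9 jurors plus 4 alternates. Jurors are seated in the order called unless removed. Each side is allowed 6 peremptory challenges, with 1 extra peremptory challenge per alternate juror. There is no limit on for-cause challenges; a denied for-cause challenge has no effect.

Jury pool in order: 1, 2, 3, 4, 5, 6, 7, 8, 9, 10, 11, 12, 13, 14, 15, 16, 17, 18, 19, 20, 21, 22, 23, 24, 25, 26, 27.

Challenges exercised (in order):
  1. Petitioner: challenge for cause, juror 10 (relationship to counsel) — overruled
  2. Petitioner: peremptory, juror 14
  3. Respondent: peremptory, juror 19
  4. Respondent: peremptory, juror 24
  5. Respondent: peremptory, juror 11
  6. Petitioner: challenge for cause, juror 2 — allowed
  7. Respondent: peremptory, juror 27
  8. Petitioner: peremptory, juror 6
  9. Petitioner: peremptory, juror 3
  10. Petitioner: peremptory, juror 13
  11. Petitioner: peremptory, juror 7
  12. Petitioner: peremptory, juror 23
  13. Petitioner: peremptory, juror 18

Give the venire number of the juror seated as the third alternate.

Removed: #2, #3, #6, #7, #11, #13, #14, #18, #19, #23, #24, #27. (#10 stays — for-cause denied.)
Seating in order: seats 1–9 → #1, #4, #5, #8, #9, #10, #12, #15, #16; alternates → #17, #20, #21, #22.
So alternate 3 is #21.

21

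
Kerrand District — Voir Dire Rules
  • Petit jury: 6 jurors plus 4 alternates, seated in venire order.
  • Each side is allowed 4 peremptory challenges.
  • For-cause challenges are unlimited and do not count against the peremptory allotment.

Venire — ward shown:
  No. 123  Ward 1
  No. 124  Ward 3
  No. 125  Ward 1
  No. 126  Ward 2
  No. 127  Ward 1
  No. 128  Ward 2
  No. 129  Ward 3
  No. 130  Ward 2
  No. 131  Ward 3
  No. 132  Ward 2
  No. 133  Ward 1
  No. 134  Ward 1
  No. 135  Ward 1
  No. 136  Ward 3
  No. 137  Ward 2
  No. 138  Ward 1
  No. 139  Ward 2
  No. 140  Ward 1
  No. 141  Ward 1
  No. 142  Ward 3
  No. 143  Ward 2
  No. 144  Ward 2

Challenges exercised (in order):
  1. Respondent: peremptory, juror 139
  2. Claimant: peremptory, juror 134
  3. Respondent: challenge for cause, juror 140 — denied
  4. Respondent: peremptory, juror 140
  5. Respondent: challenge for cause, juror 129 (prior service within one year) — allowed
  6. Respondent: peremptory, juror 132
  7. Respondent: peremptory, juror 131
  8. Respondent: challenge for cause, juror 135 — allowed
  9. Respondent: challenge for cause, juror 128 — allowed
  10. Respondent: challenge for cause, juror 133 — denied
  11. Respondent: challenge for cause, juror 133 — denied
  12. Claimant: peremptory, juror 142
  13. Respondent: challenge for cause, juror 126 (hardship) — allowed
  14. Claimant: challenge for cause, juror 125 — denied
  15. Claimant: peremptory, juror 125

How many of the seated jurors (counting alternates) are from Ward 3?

2

Removed: #125, #126, #128, #129, #131, #132, #134, #135, #139, #140, #142.
Seated (10 incl. alternates): #123, #124, #127, #130, #133, #136, #137, #138, #141, #143.
Of those, in Ward 3: #124, #136 → 2.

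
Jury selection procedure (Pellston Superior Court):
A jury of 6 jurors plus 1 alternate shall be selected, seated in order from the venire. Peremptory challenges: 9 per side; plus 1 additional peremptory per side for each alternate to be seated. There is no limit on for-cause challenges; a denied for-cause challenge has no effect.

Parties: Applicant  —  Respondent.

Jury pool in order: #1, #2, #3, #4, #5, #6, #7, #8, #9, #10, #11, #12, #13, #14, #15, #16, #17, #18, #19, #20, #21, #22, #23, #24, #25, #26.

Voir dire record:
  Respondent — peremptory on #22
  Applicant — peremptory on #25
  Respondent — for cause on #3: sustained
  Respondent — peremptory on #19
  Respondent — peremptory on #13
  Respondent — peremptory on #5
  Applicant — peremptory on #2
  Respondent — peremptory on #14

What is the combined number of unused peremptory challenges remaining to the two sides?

13

Applicant allotment: 9 base + 1 × 1 alternate = 10. Respondent allotment: 9 base + 1 × 1 alternate = 10.
Applicant peremptories used: #25, #2 — 2.
Respondent peremptories used: #22, #19, #13, #5, #14 — 5 (the for-cause on #3 doesn't count).
Remaining: (10 − 2) + (10 − 5) = 13.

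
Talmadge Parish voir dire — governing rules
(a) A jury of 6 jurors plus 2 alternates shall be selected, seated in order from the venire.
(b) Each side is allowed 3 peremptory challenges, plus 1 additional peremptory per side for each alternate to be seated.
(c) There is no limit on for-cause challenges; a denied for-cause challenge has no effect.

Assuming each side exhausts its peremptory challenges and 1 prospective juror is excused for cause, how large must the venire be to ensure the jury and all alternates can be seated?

19

Seats to fill: 6 + 2 alternates = 8.
Peremptories: 3 + 1×2 = 5 per side × 2 sides = 10.
For-cause removals: 1.
Minimum venire: 8 + 10 + 1 = 19.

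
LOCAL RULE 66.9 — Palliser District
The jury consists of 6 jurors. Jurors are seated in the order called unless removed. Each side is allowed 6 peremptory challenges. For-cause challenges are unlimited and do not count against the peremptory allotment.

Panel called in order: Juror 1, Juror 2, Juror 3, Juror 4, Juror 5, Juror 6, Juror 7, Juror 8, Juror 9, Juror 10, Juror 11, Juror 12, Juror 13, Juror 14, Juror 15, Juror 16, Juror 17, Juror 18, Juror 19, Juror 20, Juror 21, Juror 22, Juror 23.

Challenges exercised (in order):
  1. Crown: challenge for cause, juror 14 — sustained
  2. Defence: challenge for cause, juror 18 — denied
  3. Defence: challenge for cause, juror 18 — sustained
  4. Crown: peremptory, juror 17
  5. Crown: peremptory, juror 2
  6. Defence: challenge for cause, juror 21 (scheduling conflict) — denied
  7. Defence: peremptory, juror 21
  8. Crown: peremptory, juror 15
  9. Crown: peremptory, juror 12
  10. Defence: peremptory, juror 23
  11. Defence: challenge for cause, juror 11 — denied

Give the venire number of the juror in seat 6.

Removed: #2, #12, #14, #15, #17, #18, #21, #23. (#11 stays — for-cause denied.)
Filling seats in venire order through position 6: #1, #3, #4, #5, #6, #7.
So seat 6 is #7.

7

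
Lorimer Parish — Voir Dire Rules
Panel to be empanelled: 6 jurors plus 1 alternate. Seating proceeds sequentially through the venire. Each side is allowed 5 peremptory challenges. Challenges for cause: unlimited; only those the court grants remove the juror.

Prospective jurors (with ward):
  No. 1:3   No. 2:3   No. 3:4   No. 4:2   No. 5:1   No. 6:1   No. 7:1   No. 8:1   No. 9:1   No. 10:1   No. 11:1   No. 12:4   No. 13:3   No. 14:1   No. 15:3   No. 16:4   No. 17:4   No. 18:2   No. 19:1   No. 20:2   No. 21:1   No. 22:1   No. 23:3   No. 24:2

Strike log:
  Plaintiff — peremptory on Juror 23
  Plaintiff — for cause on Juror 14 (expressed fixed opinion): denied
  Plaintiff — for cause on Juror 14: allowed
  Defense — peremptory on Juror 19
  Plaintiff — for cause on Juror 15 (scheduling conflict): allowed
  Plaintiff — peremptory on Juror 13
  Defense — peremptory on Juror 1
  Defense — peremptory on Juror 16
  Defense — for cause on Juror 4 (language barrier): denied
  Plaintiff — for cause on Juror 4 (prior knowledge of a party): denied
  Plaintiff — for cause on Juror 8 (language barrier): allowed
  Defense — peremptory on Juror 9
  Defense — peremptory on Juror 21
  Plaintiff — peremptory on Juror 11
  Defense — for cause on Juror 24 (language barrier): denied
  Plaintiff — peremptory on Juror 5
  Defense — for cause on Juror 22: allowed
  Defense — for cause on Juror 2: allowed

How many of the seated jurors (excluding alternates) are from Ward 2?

1

Removed: #1, #2, #5, #8, #9, #11, #13, #14, #15, #16, #19, #21, #22, #23.
Seated jurors 1–6: #3, #4, #6, #7, #10, #12 (alternates #17 not counted).
Of those, in Ward 2: #4 → 1.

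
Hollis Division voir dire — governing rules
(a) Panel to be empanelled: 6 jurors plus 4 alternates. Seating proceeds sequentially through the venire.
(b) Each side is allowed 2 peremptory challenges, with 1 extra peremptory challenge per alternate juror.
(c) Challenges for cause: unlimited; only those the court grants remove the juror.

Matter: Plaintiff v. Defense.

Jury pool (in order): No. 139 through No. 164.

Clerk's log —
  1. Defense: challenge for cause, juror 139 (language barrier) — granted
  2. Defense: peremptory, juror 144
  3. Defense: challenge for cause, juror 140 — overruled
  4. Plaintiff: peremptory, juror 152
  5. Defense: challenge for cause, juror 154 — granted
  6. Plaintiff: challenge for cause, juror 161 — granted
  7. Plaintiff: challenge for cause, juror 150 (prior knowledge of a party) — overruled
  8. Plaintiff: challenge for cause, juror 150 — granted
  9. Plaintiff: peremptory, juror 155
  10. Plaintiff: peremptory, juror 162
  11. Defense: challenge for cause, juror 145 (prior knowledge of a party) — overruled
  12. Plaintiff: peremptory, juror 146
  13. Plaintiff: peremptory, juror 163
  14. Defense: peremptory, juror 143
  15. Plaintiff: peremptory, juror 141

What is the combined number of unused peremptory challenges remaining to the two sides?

4

Plaintiff allotment: 2 base + 1 × 4 alternates = 6. Defense allotment: 2 base + 1 × 4 alternates = 6.
Plaintiff peremptories used: #152, #155, #162, #146, #163, #141 — 6 (for-cause on #161, #150, #150 don't count).
Defense peremptories used: #144, #143 — 2 (for-cause on #139, #140, #154, #145 don't count).
Remaining: (6 − 6) + (6 − 2) = 4.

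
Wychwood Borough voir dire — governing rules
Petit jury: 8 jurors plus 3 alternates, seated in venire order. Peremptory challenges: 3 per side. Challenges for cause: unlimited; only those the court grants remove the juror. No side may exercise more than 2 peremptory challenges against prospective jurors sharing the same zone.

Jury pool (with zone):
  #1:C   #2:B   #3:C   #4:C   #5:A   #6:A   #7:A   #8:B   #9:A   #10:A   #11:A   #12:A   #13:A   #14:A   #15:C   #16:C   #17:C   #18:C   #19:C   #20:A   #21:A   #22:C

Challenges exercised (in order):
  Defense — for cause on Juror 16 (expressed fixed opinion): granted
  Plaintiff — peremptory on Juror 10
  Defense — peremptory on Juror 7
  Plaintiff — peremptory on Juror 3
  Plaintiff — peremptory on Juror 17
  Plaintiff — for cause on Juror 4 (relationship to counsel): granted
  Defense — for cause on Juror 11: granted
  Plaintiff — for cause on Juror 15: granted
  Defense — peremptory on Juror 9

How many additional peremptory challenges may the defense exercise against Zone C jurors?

1

Defense peremptories so far: #7, #9 — 2 of 3 used, 1 left overall.
Against Zone C: none yet — per-zone cap 2 leaves 2.
Binding limit: min(1, 2) = 1.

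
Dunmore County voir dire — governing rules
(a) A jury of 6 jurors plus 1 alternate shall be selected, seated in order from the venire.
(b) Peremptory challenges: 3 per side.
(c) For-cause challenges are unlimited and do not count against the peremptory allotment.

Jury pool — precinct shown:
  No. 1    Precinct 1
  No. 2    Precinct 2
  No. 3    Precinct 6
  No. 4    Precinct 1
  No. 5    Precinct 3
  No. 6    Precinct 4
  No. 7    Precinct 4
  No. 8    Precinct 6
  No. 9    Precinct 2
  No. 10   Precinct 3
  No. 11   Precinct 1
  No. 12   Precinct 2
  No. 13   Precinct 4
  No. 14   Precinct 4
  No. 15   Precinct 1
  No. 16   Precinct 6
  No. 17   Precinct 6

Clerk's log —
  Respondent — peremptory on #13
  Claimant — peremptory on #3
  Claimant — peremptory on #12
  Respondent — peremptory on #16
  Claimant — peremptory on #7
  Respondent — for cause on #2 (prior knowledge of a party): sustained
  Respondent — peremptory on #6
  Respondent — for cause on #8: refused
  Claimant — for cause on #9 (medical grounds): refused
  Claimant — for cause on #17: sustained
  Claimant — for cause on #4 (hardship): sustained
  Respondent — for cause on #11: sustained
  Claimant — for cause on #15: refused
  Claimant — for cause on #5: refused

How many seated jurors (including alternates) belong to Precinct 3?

2

Removed: #2, #3, #4, #6, #7, #11, #12, #13, #16, #17.
Seated (7 incl. alternates): #1, #5, #8, #9, #10, #14, #15.
Of those, in Precinct 3: #5, #10 → 2.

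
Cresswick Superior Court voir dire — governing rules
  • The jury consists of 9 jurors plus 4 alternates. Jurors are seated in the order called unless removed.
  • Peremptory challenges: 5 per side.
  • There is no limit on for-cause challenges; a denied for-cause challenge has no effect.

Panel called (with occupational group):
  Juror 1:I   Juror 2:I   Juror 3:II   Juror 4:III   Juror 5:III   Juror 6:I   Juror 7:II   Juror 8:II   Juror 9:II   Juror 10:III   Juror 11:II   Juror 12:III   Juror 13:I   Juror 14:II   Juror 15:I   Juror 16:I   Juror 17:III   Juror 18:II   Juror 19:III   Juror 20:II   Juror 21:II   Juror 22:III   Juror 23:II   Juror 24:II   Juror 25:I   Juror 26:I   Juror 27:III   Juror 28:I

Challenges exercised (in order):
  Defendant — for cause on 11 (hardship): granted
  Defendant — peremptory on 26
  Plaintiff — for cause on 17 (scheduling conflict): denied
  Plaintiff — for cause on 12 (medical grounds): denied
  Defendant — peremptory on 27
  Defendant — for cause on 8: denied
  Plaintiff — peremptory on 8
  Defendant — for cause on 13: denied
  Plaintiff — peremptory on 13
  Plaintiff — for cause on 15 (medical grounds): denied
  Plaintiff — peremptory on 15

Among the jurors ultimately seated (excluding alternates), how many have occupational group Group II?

Removed: #8, #11, #13, #15, #26, #27.
Seated jurors 1–9: #1, #2, #3, #4, #5, #6, #7, #9, #10 (alternates #12, #14, #16, #17 not counted).
Of those, in Group II: #3, #7, #9 → 3.

3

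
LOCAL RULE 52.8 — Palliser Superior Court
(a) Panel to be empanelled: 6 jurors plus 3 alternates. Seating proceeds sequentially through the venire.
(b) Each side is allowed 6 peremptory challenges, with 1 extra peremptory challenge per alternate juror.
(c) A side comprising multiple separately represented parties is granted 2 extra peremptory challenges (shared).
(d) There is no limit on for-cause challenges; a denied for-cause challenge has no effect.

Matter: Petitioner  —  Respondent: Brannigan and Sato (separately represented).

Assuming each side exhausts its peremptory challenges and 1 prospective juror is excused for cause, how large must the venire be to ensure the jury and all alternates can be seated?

30

Seats to fill: 6 + 3 alternates = 9.
Peremptories — Petitioner: 6 + 1×3 = 9; Respondent: 6 + 1×3 + 2 = 11; total 20.
For-cause removals: 1.
Minimum venire: 9 + 20 + 1 = 30.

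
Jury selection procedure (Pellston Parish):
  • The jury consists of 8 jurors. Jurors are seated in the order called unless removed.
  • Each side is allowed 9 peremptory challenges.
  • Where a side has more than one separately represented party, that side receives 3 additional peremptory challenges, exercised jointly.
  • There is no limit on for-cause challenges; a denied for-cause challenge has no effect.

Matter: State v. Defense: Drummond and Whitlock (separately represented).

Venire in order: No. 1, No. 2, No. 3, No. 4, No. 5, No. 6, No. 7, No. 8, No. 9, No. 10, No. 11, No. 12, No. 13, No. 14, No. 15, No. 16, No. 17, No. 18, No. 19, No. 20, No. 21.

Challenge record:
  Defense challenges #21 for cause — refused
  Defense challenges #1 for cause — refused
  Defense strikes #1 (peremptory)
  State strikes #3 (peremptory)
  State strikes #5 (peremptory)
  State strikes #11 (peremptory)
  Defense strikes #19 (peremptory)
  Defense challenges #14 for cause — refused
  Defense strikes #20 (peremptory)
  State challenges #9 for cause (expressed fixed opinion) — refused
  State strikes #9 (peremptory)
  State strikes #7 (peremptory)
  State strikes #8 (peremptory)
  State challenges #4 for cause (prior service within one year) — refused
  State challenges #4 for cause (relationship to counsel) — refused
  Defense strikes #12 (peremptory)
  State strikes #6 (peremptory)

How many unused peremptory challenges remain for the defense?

Defense allotment: 9 base + 3 multi-party = 12.
Defense peremptories used: #1, #19, #20, #12 — 4 (for-cause on #21, #1, #14 don't count).
Remaining: 12 − 4 = 8.

8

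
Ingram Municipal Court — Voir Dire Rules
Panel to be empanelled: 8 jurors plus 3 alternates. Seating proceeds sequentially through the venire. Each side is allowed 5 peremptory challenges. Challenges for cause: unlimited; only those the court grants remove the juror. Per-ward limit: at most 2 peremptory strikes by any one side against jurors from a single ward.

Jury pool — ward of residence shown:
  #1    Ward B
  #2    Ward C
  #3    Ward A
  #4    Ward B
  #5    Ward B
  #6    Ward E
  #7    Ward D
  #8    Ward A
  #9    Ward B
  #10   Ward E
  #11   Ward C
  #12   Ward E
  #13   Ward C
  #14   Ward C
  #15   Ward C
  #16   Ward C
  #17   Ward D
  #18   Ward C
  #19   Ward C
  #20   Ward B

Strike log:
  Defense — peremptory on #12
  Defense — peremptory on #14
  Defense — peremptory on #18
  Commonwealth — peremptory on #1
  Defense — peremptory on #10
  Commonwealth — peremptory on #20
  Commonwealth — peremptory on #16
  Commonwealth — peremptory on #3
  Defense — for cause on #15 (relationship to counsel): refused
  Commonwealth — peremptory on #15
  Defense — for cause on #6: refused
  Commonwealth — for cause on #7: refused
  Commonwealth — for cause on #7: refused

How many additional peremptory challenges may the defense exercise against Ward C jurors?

0

Defense peremptories so far: #12, #14, #18, #10 — 4 of 5 used, 1 left overall.
Against Ward C: #14, #18 — 2 used; per-ward cap 2 leaves 0.
Binding limit: min(1, 0) = 0.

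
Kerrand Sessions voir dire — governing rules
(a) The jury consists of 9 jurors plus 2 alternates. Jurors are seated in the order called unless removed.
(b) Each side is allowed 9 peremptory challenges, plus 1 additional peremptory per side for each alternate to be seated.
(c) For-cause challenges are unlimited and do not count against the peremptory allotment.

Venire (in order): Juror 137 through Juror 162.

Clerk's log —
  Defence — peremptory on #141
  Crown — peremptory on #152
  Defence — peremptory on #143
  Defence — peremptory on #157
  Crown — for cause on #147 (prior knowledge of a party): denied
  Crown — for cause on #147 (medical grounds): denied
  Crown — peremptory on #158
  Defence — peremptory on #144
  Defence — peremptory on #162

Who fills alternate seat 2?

Removed: #141, #143, #144, #152, #157, #158, #162. (#147 stays — for-cause denied.)
Seating in order: seats 1–9 → #137, #138, #139, #140, #142, #145, #146, #147, #148; alternates → #149, #150.
So alternate 2 is #150.

150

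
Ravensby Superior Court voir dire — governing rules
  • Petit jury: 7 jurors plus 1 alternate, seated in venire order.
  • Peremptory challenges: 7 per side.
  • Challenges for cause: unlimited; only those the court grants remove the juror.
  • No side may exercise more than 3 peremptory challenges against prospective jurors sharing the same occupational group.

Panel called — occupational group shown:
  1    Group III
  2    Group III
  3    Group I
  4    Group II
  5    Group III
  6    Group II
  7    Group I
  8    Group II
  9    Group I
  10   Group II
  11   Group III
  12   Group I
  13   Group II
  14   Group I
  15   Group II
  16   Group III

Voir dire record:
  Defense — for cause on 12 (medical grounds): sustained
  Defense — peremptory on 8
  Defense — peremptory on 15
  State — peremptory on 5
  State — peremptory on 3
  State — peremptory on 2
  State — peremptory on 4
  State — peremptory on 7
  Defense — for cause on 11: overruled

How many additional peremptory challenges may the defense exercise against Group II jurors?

1

Defense peremptories so far: #8, #15 — 2 of 7 used, 5 left overall.
Against Group II: #8, #15 — 2 used; per-group cap 3 leaves 1.
Binding limit: min(5, 1) = 1.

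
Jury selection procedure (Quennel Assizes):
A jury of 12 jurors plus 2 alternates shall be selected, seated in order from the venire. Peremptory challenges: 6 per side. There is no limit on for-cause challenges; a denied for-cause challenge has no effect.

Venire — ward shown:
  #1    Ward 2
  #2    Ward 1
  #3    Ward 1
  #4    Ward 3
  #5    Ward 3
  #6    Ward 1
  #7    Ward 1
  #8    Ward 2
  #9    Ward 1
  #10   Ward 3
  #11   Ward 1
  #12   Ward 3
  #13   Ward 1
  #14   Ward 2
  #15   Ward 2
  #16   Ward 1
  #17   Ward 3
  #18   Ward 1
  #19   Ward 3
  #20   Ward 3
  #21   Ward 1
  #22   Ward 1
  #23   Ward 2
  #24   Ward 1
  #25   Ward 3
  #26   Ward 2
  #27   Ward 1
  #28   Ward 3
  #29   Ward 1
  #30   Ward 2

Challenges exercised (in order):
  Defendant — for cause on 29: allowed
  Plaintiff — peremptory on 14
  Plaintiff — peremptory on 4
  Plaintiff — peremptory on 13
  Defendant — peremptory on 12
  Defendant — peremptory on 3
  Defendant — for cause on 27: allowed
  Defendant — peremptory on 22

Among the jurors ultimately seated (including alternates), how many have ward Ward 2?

3

Removed: #3, #4, #12, #13, #14, #22, #27, #29.
Seated (14 incl. alternates): #1, #2, #5, #6, #7, #8, #9, #10, #11, #15, #16, #17, #18, #19.
Of those, in Ward 2: #1, #8, #15 → 3.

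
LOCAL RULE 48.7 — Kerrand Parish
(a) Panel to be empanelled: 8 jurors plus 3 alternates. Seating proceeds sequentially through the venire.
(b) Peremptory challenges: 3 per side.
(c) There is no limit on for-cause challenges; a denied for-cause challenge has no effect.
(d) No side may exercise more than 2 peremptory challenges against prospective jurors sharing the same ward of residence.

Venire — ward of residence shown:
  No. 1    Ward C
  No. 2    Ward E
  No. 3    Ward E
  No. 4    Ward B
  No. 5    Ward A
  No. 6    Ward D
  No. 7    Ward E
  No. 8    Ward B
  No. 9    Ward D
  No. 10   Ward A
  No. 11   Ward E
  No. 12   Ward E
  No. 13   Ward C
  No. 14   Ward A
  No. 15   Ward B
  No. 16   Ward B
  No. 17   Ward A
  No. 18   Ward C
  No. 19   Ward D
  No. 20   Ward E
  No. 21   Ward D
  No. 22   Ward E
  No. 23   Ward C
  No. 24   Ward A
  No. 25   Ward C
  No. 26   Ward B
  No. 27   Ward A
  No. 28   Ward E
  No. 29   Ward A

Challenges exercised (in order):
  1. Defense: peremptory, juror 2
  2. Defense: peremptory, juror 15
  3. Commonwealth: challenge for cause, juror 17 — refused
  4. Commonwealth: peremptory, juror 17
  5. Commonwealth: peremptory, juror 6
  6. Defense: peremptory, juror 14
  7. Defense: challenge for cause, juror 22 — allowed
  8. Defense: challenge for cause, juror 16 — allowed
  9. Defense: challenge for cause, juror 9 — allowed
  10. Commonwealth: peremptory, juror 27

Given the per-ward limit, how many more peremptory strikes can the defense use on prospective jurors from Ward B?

Defense peremptories so far: #2, #15, #14 — 3 of 3 used, 0 left overall.
Against Ward B: #15 — 1 used; per-ward cap 2 leaves 1.
Binding limit: min(0, 1) = 0.

0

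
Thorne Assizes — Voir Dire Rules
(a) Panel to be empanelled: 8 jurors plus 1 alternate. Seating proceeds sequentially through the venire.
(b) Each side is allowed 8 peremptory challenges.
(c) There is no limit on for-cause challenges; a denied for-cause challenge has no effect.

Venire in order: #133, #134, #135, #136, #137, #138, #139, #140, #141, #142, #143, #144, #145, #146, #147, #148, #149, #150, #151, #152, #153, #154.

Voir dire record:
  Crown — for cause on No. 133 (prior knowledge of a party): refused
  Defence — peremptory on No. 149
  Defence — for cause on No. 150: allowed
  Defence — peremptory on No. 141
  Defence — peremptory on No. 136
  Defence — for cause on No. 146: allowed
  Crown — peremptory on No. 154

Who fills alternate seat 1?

Removed: #136, #141, #146, #149, #150, #154. (#133 stays — for-cause denied.)
Seating in order: seats 1–8 → #133, #134, #135, #137, #138, #139, #140, #142; alternates → #143.
So alternate 1 is #143.

143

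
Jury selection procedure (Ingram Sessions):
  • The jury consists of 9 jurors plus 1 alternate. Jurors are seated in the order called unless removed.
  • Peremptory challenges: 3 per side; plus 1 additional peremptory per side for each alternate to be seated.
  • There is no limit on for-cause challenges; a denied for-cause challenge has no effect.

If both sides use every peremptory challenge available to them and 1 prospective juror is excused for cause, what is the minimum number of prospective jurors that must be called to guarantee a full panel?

Seats to fill: 9 + 1 alternates = 10.
Peremptories: 3 + 1×1 = 4 per side × 2 sides = 8.
For-cause removals: 1.
Minimum venire: 10 + 8 + 1 = 19.

19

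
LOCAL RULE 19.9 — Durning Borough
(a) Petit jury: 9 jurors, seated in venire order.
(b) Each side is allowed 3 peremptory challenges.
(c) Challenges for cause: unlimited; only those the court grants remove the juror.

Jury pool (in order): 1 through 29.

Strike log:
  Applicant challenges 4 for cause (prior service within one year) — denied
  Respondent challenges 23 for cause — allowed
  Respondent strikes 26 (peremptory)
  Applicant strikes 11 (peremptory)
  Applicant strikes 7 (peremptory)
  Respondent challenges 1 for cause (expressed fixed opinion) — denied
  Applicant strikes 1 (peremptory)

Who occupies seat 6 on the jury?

Removed: #1, #7, #11, #23, #26. (#4 stays — for-cause denied.)
Seating in order: seats 1–9 → #2, #3, #4, #5, #6, #8, #9, #10, #12.
So seat 6 is #8.

8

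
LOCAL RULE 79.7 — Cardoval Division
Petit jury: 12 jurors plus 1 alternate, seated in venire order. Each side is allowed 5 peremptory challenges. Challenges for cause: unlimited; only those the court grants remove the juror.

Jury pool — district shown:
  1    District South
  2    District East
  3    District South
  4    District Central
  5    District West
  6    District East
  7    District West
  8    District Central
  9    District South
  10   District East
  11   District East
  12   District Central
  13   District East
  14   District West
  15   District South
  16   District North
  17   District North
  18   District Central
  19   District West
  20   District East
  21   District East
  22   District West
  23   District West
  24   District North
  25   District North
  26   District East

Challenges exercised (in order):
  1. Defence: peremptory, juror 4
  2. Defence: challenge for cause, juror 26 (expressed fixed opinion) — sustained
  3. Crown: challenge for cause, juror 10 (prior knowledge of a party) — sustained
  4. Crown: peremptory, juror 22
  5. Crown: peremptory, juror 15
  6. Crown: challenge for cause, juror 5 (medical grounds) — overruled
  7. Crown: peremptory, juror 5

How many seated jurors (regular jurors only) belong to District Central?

2

Removed: #4, #5, #10, #15, #22, #26.
Seated jurors 1–12: #1, #2, #3, #6, #7, #8, #9, #11, #12, #13, #14, #16 (alternates #17 not counted).
Of those, in District Central: #8, #12 → 2.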